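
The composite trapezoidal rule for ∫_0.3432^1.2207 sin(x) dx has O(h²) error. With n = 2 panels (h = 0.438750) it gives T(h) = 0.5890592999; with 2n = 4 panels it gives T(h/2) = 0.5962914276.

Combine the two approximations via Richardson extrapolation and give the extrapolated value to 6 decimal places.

Order 2 gives 2^r = 4 and 2^r − 1 = 3.
4×0.5962914276 = 2.3851657104; 2.3851657104 − 0.5890592999 = 1.7961064105
1.7961064105 ÷ 3 = 0.5987021368
Shift from A(h/2): +0.0024107092.

0.598702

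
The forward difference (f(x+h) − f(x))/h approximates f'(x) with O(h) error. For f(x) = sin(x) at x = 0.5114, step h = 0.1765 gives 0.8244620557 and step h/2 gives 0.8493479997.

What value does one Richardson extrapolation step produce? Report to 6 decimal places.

Method order is 1; weight 2^1 = 2.
Numerator 2×A(h/2) − A(h) = 2×0.8493479997 − 0.8244620557 = 0.8742339437
(2×0.8493479997 − 0.8244620557)/(2 − 1) = 0.8742339437
Correction |R − A(h/2)| = 2.489e-02; gap |A(h/2) − A(h)| = 2.489e-02.

0.874234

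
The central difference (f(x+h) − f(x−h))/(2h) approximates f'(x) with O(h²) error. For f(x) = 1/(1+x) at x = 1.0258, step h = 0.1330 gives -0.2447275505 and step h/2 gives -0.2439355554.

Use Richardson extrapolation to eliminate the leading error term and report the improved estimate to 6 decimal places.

-0.243672

r = 2: numerator weight 4, denominator 3.
4 × (-0.2439355554) = -0.9757422216; (-0.9757422216) − (-0.2447275505) = -0.7310146711
Denominator 4 − 1 = 3.
So the Richardson estimate is -0.2436715570.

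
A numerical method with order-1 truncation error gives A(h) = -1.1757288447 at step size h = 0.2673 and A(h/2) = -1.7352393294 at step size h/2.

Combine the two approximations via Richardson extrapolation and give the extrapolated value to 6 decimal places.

r = 1, so 2^r = 2.
Top: 2(-1.7352393294) − (-1.1757288447) = -2.2947498141
(-2.2947498141) ÷ 1 = -2.2947498141
Gap between inputs: 5.595e-01; correction applied: −0.5595104847.

-2.294750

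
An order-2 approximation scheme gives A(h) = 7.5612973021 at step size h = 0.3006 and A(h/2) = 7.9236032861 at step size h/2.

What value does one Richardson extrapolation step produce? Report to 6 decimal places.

8.044372

Order 2 gives 2^r = 4 and 2^r − 1 = 3.
Weighted: 31.6944131444 − 7.5612973021 = 24.1331158423
Divide by 2^2 − 1 = 3.
24.1331158423 ÷ 3 = 8.0443719474
Correction |R − A(h/2)| = 1.208e-01; gap |A(h/2) − A(h)| = 3.623e-01.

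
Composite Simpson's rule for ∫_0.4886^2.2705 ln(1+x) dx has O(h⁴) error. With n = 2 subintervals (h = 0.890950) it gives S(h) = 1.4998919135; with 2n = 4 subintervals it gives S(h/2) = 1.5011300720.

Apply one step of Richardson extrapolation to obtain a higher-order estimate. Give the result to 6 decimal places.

1.501213

Error is O(h^4); halving h shrinks it by 2^4 = 16.
16*1.5011300720 − 1.4998919135 = 22.5181892385
Denominator 16 − 1 = 15.
So the Richardson estimate is 1.5012126159.
Shift from A(h/2): +0.0000825439.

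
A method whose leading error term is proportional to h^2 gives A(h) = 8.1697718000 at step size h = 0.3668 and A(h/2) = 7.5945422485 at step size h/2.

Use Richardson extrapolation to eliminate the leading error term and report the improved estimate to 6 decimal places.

7.402799

Order 2 gives 2^r = 4 and 2^r − 1 = 3.
Top: 4(7.5945422485) − (8.1697718000) = 22.2083971940
(4×7.5945422485 − 8.1697718000)/(4 − 1) = 7.4027990647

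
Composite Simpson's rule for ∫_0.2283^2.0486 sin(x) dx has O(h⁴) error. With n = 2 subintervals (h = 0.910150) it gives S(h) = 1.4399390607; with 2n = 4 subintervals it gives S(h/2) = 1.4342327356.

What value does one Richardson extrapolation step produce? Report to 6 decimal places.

1.433852

The method has order 4: 2^4 = 16.
A(h/2) − A(h) = 1.4342327356 − 1.4399390607 = -0.0057063251
Correction (A(h/2) − A(h))/(16 − 1) = (-0.0057063251)/15 = -0.0003804217
R = A(h/2) + (A(h/2) − A(h))/15 = 1.4342327356 − 0.0003804217 = 1.4338523139
Correction |R − A(h/2)| = 3.804e-04; gap |A(h/2) − A(h)| = 5.706e-03.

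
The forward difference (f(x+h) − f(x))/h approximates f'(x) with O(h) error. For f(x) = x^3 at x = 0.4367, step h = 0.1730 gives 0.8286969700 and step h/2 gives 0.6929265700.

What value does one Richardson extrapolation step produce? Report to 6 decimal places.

0.557156

r = 1: numerator weight 2, denominator 1.
Numerator 2*A(h/2) − A(h) = 2*0.6929265700 − 0.8286969700 = 0.5571561700
Divide by 2^1 − 1 = 1.
Extrapolated: 0.5571561700 / 1 = 0.5571561700
Shift from A(h/2): −0.1357704000.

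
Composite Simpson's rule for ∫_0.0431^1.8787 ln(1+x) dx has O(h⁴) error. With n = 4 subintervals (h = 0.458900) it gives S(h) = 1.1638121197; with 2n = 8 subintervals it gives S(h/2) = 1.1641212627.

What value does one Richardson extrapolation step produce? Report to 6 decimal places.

1.164142

r = 4, so 2^r = 16.
Weighted: 18.6259402032 − 1.1638121197 = 17.4621280835
17.4621280835 ÷ 15 = 1.1641418722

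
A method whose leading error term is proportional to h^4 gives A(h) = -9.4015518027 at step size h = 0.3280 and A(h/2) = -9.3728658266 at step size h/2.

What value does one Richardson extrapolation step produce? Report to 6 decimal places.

r = 4, so 2^r = 16.
16*(-9.3728658266) − (-9.4015518027) = -140.5643014229
(-140.5643014229) ÷ 15 = -9.3709534282

-9.370953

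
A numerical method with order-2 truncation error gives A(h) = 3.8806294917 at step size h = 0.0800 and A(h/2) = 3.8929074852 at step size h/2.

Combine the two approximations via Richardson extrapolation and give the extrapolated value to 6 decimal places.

Order 2 gives 2^r = 4 and 2^r − 1 = 3.
Numerator 4×A(h/2) − A(h) = 4×3.8929074852 − 3.8806294917 = 11.6910004491
Divide by 2^2 − 1 = 3.
Extrapolated: 11.6910004491 / 3 = 3.8970001497

3.897000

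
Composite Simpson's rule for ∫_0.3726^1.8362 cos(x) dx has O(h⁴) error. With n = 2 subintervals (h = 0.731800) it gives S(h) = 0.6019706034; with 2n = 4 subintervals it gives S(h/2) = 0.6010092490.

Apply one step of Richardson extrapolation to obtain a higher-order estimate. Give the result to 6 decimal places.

The method has order 4: 2^4 = 16.
16 × 0.6010092490 − 0.6019706034 = 9.0141773806
R = 9.0141773806/15 = 0.6009451587

0.600945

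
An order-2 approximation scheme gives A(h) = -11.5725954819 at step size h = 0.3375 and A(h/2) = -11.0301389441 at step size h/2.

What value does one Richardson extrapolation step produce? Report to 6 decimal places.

-10.849320

Method order is 2; weight 2^2 = 4.
4·(-11.0301389441) = -44.1205557764; subtract (-11.5725954819) → -32.5479602945
Divide by 2^2 − 1 = 3.
Result: -10.8493200982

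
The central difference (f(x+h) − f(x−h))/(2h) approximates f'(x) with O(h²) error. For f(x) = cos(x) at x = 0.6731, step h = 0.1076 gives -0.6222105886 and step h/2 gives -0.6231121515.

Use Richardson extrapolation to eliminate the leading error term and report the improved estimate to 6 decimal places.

r = 2, so 2^r = 4.
4·(-0.6231121515) − (-0.6222105886) = -1.8702380174
Denominator 4 − 1 = 3.
(4·(-0.6231121515) − (-0.6222105886))/(4 − 1) = -0.6234126725

-0.623413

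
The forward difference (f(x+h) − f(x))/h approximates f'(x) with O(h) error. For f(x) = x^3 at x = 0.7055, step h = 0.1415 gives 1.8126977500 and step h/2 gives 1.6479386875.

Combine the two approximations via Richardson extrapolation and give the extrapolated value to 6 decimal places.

Method order is 1; weight 2^1 = 2.
2·1.6479386875 − 1.8126977500 = 1.4831796250
Denominator 2 − 1 = 1.
1.4831796250 ÷ 1 = 1.4831796250

1.483180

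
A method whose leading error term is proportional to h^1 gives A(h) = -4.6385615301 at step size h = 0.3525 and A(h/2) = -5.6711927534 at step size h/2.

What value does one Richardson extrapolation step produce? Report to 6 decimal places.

-6.703824

Error is O(h^1); halving h shrinks it by 2^1 = 2.
Numerator 2 × A(h/2) − A(h) = 2 × (-5.6711927534) − (-4.6385615301) = -6.7038239767
Divide by 2^1 − 1 = 1.
Extrapolated: (-6.7038239767) / 1 = -6.7038239767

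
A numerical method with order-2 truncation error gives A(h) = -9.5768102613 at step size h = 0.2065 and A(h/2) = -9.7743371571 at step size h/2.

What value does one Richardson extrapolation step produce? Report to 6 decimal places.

Method order is 2; weight 2^2 = 4.
A(h/2) − A(h) = -9.7743371571 − (-9.5768102613) = -0.1975268958
Divide by 2^2 − 1 = 3: (-0.1975268958)/3 = -0.0658422986
R = -9.7743371571 − 0.0658422986 = -9.8401794557
Gap between inputs: 1.975e-01; correction applied: −0.0658422986.

-9.840179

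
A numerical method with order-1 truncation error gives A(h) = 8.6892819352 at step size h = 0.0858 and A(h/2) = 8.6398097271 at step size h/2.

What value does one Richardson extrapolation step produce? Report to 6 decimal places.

The method has order 1: 2^1 = 2.
2^1·A(h/2) = 17.2796194542; minus A(h) gives 8.5903375190.
Divide by 2^1 − 1 = 1.
R = 8.5903375190/1 = 8.5903375190

8.590338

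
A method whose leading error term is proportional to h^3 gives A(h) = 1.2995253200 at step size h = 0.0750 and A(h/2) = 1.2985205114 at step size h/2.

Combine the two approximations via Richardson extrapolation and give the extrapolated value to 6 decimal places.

1.298377

The method has order 3: 2^3 = 8.
8×1.2985205114 = 10.3881640912; 10.3881640912 − 1.2995253200 = 9.0886387712
R = 9.0886387712/7 = 1.2983769673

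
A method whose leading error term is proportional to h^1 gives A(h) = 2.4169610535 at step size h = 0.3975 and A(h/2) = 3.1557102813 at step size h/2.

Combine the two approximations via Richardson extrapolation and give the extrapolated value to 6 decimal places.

Error is O(h^1); halving h shrinks it by 2^1 = 2.
Difference of the inputs: 3.1557102813 − 2.4169610535 = 0.7387492278
Divide by 2^1 − 1 = 1: 0.7387492278/1 = 0.7387492278
R = 3.1557102813 + 0.7387492278 = 3.8944595091

3.894460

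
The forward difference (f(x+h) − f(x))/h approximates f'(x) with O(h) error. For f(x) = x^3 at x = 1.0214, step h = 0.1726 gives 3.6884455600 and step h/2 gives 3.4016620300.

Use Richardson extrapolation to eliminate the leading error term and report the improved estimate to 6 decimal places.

3.114878

Order 1 gives 2^r = 2 and 2^r − 1 = 1.
2×3.4016620300 = 6.8033240600; 6.8033240600 − 3.6884455600 = 3.1148785000
3.1148785000 ÷ 1 = 3.1148785000
Shift from A(h/2): −0.2867835300.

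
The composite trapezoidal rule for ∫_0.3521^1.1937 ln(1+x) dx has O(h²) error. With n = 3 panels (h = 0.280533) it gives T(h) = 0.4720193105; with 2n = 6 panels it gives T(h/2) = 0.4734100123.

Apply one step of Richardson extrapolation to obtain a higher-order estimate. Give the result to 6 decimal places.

Error is O(h^2); halving h shrinks it by 2^2 = 4.
Difference of the inputs: 0.4734100123 − 0.4720193105 = 0.0013907018
Correction (A(h/2) − A(h))/(4 − 1) = 0.0013907018/3 = 0.0004635673
R = A(h/2) + (A(h/2) − A(h))/3 = 0.4734100123 + 0.0004635673 = 0.4738735796
Gap between inputs: 1.391e-03; correction applied: +0.0004635673.

0.473874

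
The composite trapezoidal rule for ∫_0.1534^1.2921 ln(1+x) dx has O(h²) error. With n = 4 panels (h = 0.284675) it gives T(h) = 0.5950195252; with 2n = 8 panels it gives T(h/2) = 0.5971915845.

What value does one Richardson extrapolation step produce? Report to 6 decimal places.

Order 2 gives 2^r = 4 and 2^r − 1 = 3.
Numerator 4×A(h/2) − A(h) = 4×0.5971915845 − 0.5950195252 = 1.7937468128
Divide by 2^2 − 1 = 3.
(4×0.5971915845 − 0.5950195252)/(4 − 1) = 0.5979156043
Shift from A(h/2): +0.0007240198.

0.597916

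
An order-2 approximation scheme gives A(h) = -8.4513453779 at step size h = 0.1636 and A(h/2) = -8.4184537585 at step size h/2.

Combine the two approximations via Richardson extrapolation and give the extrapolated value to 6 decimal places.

-8.407490

The method has order 2: 2^2 = 4.
Numerator 4*A(h/2) − A(h) = 4*(-8.4184537585) − (-8.4513453779) = -25.2224696561
(-25.2224696561) ÷ 3 = -8.4074898854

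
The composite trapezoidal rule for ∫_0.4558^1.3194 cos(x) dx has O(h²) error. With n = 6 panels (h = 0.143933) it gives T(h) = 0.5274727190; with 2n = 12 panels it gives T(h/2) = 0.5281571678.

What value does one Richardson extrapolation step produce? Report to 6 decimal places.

0.528385

The method has order 2: 2^2 = 4.
Numerator 4 × A(h/2) − A(h) = 4 × 0.5281571678 − 0.5274727190 = 1.5851559522
R = 1.5851559522/3 = 0.5283853174
Gap between inputs: 6.844e-04; correction applied: +0.0002281496.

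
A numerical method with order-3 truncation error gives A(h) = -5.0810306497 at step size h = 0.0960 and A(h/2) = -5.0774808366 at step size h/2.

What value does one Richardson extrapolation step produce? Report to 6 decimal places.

r = 3: numerator weight 8, denominator 7.
2^3×A(h/2) = -40.6198466928; minus A(h) gives -35.5388160431.
Extrapolated: (-35.5388160431) / 7 = -5.0769737204

-5.076974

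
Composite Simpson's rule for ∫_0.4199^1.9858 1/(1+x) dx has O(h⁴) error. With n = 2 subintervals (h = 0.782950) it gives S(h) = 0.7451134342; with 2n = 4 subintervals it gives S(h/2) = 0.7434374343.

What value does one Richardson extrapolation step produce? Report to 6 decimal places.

The method has order 4: 2^4 = 16.
Top: 16(0.7434374343) − (0.7451134342) = 11.1498855146
(16 × 0.7434374343 − 0.7451134342)/(16 − 1) = 0.7433257010
Gap between inputs: 1.676e-03; correction applied: −0.0001117333.

0.743326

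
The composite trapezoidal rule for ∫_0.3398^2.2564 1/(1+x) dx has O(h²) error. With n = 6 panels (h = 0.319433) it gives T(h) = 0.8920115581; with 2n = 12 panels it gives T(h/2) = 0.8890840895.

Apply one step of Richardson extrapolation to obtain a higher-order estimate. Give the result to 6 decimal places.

r = 2, so 2^r = 4.
A(h/2) − A(h) = 0.8890840895 − 0.8920115581 = -0.0029274686
Correction (A(h/2) − A(h))/(4 − 1) = (-0.0029274686)/3 = -0.0009758229
R = A(h/2) + (A(h/2) − A(h))/3 = 0.8890840895 − 0.0009758229 = 0.8881082666
Shift from A(h/2): −0.0009758229.

0.888108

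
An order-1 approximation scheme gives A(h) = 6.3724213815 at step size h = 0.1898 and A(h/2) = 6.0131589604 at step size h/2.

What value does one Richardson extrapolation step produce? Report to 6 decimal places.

Method order is 1; weight 2^1 = 2.
2*6.0131589604 − 6.3724213815 = 5.6538965393
Divide by 2^1 − 1 = 1.
Extrapolated: 5.6538965393 / 1 = 5.6538965393
Correction |R − A(h/2)| = 3.593e-01; gap |A(h/2) − A(h)| = 3.593e-01.

5.653897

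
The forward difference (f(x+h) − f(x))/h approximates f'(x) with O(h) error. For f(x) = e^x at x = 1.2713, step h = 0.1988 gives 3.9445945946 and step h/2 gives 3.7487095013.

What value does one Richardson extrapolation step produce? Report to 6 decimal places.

3.552824

Error is O(h^1); halving h shrinks it by 2^1 = 2.
Numerator 2 × A(h/2) − A(h) = 2 × 3.7487095013 − 3.9445945946 = 3.5528244080
Extrapolated: 3.5528244080 / 1 = 3.5528244080
Correction |R − A(h/2)| = 1.959e-01; gap |A(h/2) − A(h)| = 1.959e-01.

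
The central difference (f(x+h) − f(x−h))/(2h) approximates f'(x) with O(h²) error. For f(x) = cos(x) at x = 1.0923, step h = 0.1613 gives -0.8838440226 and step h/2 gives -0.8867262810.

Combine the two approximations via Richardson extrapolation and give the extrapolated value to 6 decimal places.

Leading term ∝ h^2; use weight 4 = 2^2.
Difference of the inputs: -0.8867262810 − (-0.8838440226) = -0.0028822584
Correction (A(h/2) − A(h))/(4 − 1) = (-0.0028822584)/3 = -0.0009607528
R = -0.8867262810 − 0.0009607528 = -0.8876870338
Correction |R − A(h/2)| = 9.608e-04; gap |A(h/2) − A(h)| = 2.882e-03.

-0.887687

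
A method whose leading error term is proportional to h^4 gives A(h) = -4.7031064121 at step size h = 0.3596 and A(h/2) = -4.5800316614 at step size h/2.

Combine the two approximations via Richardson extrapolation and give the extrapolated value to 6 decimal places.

-4.571827

Leading term ∝ h^4; use weight 16 = 2^4.
Weighted: (-73.2805065824) − (-4.7031064121) = -68.5774001703
(16*(-4.5800316614) − (-4.7031064121))/(16 − 1) = -4.5718266780
Correction |R − A(h/2)| = 8.205e-03; gap |A(h/2) − A(h)| = 1.231e-01.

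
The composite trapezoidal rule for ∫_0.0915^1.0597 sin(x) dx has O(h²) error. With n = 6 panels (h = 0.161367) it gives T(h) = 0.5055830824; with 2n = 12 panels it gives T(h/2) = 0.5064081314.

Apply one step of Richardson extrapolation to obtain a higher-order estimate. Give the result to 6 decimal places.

Leading term ∝ h^2; use weight 4 = 2^2.
Weighted: 2.0256325256 − 0.5055830824 = 1.5200494432
1.5200494432 ÷ 3 = 0.5066831477

0.506683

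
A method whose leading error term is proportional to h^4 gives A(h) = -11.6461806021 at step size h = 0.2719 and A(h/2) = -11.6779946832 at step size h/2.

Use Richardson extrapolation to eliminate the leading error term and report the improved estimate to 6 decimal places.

r = 4, so 2^r = 16.
2^4×A(h/2) = -186.8479149312; minus A(h) gives -175.2017343291.
(-175.2017343291) ÷ 15 = -11.6801156219

-11.680116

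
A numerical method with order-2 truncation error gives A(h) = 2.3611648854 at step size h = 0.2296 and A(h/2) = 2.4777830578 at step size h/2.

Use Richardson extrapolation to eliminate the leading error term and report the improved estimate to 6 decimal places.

Order 2 gives 2^r = 4 and 2^r − 1 = 3.
Difference of the inputs: 2.4777830578 − 2.3611648854 = 0.1166181724
Divide by 2^2 − 1 = 3: 0.1166181724/3 = 0.0388727241
R = 2.4777830578 + 0.0388727241 = 2.5166557819

2.516656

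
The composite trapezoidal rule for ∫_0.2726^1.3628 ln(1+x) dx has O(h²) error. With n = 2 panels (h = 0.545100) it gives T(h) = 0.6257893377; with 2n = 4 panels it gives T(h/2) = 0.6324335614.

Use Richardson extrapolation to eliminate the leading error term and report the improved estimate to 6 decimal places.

r = 2, so 2^r = 4.
A(h/2) − A(h) = 0.6324335614 − 0.6257893377 = 0.0066442237
Divide by 2^2 − 1 = 3: 0.0066442237/3 = 0.0022147412
R = A(h/2) + (A(h/2) − A(h))/3 = 0.6324335614 + 0.0022147412 = 0.6346483026
Gap between inputs: 6.644e-03; correction applied: +0.0022147412.

0.634648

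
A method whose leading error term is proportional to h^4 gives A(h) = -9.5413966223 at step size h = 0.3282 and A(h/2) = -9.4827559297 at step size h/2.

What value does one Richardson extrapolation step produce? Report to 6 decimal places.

Error is O(h^4); halving h shrinks it by 2^4 = 16.
16 × (-9.4827559297) = -151.7240948752; subtract (-9.5413966223) → -142.1826982529
(16 × (-9.4827559297) − (-9.5413966223))/(16 − 1) = -9.4788465502
Shift from A(h/2): +0.0039093795.

-9.478847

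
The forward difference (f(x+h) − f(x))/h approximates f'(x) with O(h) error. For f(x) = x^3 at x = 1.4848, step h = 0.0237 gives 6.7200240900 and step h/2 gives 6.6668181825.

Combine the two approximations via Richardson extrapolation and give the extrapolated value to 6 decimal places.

6.613612

Leading term ∝ h^1; use weight 2 = 2^1.
2×6.6668181825 = 13.3336363650; 13.3336363650 − 6.7200240900 = 6.6136122750
Divide by 2^1 − 1 = 1.
(2×6.6668181825 − 6.7200240900)/(2 − 1) = 6.6136122750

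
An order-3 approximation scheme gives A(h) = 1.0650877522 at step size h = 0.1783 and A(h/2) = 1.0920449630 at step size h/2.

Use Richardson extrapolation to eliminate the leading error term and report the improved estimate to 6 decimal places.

Order 3 gives 2^r = 8 and 2^r − 1 = 7.
8·1.0920449630 = 8.7363597040; subtract 1.0650877522 → 7.6712719518
7.6712719518 ÷ 7 = 1.0958959931

1.095896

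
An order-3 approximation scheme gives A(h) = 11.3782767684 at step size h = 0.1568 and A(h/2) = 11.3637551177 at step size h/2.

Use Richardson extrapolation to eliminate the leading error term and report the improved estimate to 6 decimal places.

Method order is 3; weight 2^3 = 8.
A(h/2) − A(h) = 11.3637551177 − 11.3782767684 = -0.0145216507
Correction (A(h/2) − A(h))/(8 − 1) = (-0.0145216507)/7 = -0.0020745215
R = 11.3637551177 − 0.0020745215 = 11.3616805962
Correction |R − A(h/2)| = 2.075e-03; gap |A(h/2) − A(h)| = 1.452e-02.

11.361681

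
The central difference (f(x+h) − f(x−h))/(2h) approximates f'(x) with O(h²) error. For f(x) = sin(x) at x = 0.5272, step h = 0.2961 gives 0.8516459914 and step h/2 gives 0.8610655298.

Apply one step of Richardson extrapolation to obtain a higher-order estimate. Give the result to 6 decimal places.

0.864205

Order 2 gives 2^r = 4 and 2^r − 1 = 3.
Difference of the inputs: 0.8610655298 − 0.8516459914 = 0.0094195384
Correction (A(h/2) − A(h))/(4 − 1) = 0.0094195384/3 = 0.0031398461
R = 0.8610655298 + 0.0031398461 = 0.8642053759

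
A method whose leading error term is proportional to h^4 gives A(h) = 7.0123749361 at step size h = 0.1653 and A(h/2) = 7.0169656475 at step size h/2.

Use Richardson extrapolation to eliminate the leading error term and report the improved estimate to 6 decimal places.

7.017272

The method has order 4: 2^4 = 16.
16 × 7.0169656475 = 112.2714503600; subtract 7.0123749361 → 105.2590754239
105.2590754239 ÷ 15 = 7.0172716949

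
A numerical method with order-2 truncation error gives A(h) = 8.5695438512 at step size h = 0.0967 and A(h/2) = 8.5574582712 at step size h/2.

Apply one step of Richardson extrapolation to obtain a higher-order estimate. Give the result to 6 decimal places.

Error is O(h^2); halving h shrinks it by 2^2 = 4.
4 × 8.5574582712 − 8.5695438512 = 25.6602892336
Divide by 2^2 − 1 = 3.
Result: 8.5534297445
Correction |R − A(h/2)| = 4.029e-03; gap |A(h/2) − A(h)| = 1.209e-02.

8.553430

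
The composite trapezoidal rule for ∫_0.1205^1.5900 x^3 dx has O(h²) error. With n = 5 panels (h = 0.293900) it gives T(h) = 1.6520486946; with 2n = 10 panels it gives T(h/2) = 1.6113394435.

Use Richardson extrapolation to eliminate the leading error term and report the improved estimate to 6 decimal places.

r = 2: numerator weight 4, denominator 3.
Top: 4(1.6113394435) − (1.6520486946) = 4.7933090794
Divide by 2^2 − 1 = 3.
Result: 1.5977696931
Correction |R − A(h/2)| = 1.357e-02; gap |A(h/2) − A(h)| = 4.071e-02.

1.597770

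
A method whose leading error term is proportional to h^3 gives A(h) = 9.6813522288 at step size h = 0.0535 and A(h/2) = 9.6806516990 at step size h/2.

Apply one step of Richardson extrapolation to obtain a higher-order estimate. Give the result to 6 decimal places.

r = 3: numerator weight 8, denominator 7.
Top: 8(9.6806516990) − (9.6813522288) = 67.7638613632
Extrapolated: 67.7638613632 / 7 = 9.6805516233
Shift from A(h/2): −0.0001000757.

9.680552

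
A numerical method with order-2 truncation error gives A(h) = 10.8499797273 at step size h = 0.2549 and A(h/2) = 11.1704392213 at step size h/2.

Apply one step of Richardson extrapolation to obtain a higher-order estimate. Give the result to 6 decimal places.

11.277259

r = 2: numerator weight 4, denominator 3.
4·11.1704392213 = 44.6817568852; 44.6817568852 − 10.8499797273 = 33.8317771579
(4·11.1704392213 − 10.8499797273)/(4 − 1) = 11.2772590526
Shift from A(h/2): +0.1068198313.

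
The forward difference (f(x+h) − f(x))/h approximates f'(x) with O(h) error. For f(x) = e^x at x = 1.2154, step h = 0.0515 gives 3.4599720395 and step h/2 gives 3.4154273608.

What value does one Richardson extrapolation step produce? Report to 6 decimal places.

Error is O(h^1); halving h shrinks it by 2^1 = 2.
A(h/2) − A(h) = 3.4154273608 − 3.4599720395 = -0.0445446787
Divide by 2^1 − 1 = 1: (-0.0445446787)/1 = -0.0445446787
R = 3.4154273608 − 0.0445446787 = 3.3708826821
Shift from A(h/2): −0.0445446787.

3.370883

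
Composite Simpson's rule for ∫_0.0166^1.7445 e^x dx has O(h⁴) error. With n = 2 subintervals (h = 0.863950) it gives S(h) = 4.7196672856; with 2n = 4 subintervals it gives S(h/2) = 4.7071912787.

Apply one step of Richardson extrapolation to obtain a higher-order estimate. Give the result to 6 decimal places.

4.706360

Leading term ∝ h^4; use weight 16 = 2^4.
16×4.7071912787 − 4.7196672856 = 70.5953931736
Denominator 16 − 1 = 15.
70.5953931736 ÷ 15 = 4.7063595449
Gap between inputs: 1.248e-02; correction applied: −0.0008317338.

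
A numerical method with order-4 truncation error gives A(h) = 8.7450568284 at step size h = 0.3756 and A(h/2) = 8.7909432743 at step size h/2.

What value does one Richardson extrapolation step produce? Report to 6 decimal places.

8.794002

The method has order 4: 2^4 = 16.
16*8.7909432743 − 8.7450568284 = 131.9100355604
Extrapolated: 131.9100355604 / 15 = 8.7940023707
Shift from A(h/2): +0.0030590964.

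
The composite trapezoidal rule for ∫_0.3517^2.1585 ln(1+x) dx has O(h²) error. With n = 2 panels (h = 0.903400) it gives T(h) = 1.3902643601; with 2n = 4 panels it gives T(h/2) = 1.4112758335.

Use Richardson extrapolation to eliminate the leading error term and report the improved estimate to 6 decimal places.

1.418280

r = 2: numerator weight 4, denominator 3.
4 × 1.4112758335 − 1.3902643601 = 4.2548389739
Denominator 4 − 1 = 3.
Extrapolated: 4.2548389739 / 3 = 1.4182796580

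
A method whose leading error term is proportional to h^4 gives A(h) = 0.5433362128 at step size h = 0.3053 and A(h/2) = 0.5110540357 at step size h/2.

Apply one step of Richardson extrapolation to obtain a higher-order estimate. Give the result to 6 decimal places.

0.508902

Error is O(h^4); halving h shrinks it by 2^4 = 16.
Numerator 16·A(h/2) − A(h) = 16·0.5110540357 − 0.5433362128 = 7.6335283584
Extrapolated: 7.6335283584 / 15 = 0.5089018906
Shift from A(h/2): −0.0021521451.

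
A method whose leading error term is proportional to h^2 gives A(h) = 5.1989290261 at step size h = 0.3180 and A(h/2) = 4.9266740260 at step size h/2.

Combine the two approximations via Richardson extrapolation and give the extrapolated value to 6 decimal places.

4.835922

r = 2, so 2^r = 4.
A(h/2) − A(h) = 4.9266740260 − 5.1989290261 = -0.2722550001
Divide by 2^2 − 1 = 3: (-0.2722550001)/3 = -0.0907516667
R = 4.9266740260 − 0.0907516667 = 4.8359223593
Shift from A(h/2): −0.0907516667.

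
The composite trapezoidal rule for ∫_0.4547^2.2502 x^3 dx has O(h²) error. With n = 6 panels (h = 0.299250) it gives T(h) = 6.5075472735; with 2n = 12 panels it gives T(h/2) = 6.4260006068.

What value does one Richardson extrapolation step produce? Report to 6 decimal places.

6.398818

Method order is 2; weight 2^2 = 4.
Weighted: 25.7040024272 − 6.5075472735 = 19.1964551537
Extrapolated: 19.1964551537 / 3 = 6.3988183846
Gap between inputs: 8.155e-02; correction applied: −0.0271822222.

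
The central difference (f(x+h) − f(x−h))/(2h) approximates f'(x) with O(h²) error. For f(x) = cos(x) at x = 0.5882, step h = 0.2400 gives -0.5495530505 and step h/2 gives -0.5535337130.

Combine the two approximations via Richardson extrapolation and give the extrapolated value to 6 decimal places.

-0.554861

Method order is 2; weight 2^2 = 4.
Weighted: (-2.2141348520) − (-0.5495530505) = -1.6645818015
(-1.6645818015) ÷ 3 = -0.5548606005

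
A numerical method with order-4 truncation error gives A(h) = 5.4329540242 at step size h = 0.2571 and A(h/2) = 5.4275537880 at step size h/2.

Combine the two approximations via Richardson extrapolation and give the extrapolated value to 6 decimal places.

Leading term ∝ h^4; use weight 16 = 2^4.
2^4×A(h/2) = 86.8408606080; minus A(h) gives 81.4079065838.
(16×5.4275537880 − 5.4329540242)/(16 − 1) = 5.4271937723

5.427194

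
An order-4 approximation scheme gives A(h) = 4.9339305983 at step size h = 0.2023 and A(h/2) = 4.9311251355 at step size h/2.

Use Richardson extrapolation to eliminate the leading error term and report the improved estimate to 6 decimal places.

4.930938

r = 4: numerator weight 16, denominator 15.
2^4 × A(h/2) = 78.8980021680; minus A(h) gives 73.9640715697.
Denominator 16 − 1 = 15.
Extrapolated: 73.9640715697 / 15 = 4.9309381046
Correction |R − A(h/2)| = 1.870e-04; gap |A(h/2) − A(h)| = 2.805e-03.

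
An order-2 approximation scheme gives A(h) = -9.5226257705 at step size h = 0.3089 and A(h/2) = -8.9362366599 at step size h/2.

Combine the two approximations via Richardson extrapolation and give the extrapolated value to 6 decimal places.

-8.740774

With r = 2 the leading error scales as h^2, so the weight is 2^2 = 4.
Weighted: (-35.7449466396) − (-9.5226257705) = -26.2223208691
Extrapolated: (-26.2223208691) / 3 = -8.7407736230
Shift from A(h/2): +0.1954630369.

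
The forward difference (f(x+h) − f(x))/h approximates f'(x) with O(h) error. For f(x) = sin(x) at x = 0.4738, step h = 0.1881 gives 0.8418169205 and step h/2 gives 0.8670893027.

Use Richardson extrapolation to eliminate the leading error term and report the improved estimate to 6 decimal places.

Method order is 1; weight 2^1 = 2.
2×0.8670893027 = 1.7341786054; subtract 0.8418169205 → 0.8923616849
Denominator 2 − 1 = 1.
(2×0.8670893027 − 0.8418169205)/(2 − 1) = 0.8923616849
Gap between inputs: 2.527e-02; correction applied: +0.0252723822.

0.892362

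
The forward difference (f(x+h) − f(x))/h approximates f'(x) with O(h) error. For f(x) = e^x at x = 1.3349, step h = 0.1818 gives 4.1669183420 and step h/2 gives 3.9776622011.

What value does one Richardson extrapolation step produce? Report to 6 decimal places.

With r = 1 the leading error scales as h^1, so the weight is 2^1 = 2.
2·3.9776622011 = 7.9553244022; subtract 4.1669183420 → 3.7884060602
Extrapolated: 3.7884060602 / 1 = 3.7884060602
Gap between inputs: 1.893e-01; correction applied: −0.1892561409.

3.788406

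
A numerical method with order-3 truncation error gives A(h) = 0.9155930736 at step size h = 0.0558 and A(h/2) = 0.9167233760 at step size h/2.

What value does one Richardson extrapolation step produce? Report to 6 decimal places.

Leading term ∝ h^3; use weight 8 = 2^3.
8 × 0.9167233760 = 7.3337870080; 7.3337870080 − 0.9155930736 = 6.4181939344
Denominator 8 − 1 = 7.
So the Richardson estimate is 0.9168848478.
Gap between inputs: 1.130e-03; correction applied: +0.0001614718.

0.916885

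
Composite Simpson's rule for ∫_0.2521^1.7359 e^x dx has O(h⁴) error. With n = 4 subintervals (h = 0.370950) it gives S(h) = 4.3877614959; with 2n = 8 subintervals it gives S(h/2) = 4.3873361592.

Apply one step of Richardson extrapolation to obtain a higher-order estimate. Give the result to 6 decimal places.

Leading term ∝ h^4; use weight 16 = 2^4.
2^4·A(h/2) = 70.1973785472; minus A(h) gives 65.8096170513.
Extrapolated: 65.8096170513 / 15 = 4.3873078034
Correction |R − A(h/2)| = 2.836e-05; gap |A(h/2) − A(h)| = 4.253e-04.

4.387308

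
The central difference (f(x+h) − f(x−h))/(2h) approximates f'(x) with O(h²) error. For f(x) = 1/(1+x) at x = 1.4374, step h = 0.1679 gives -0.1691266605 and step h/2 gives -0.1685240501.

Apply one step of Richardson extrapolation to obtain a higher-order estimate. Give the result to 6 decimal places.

Order 2 gives 2^r = 4 and 2^r − 1 = 3.
4·(-0.1685240501) = -0.6740962004; subtract (-0.1691266605) → -0.5049695399
(4·(-0.1685240501) − (-0.1691266605))/(4 − 1) = -0.1683231800

-0.168323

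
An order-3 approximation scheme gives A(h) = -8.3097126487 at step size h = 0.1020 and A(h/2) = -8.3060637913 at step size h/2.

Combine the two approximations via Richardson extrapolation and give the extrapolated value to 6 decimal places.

-8.305543

The method has order 3: 2^3 = 8.
Top: 8(-8.3060637913) − (-8.3097126487) = -58.1387976817
(8*(-8.3060637913) − (-8.3097126487))/(8 − 1) = -8.3055425260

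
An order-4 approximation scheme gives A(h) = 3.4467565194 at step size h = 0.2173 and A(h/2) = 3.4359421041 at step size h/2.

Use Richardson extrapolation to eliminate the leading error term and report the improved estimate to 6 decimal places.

r = 4: numerator weight 16, denominator 15.
16·3.4359421041 − 3.4467565194 = 51.5283171462
Denominator 16 − 1 = 15.
(16·3.4359421041 − 3.4467565194)/(16 − 1) = 3.4352211431

3.435221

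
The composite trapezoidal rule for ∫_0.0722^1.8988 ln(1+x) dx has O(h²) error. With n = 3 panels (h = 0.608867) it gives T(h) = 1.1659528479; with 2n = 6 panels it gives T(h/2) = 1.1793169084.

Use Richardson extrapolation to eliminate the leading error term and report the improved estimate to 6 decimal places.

1.183772

With r = 2 the leading error scales as h^2, so the weight is 2^2 = 4.
Difference of the inputs: 1.1793169084 − 1.1659528479 = 0.0133640605
Divide by 2^2 − 1 = 3: 0.0133640605/3 = 0.0044546868
R = 1.1793169084 + 0.0044546868 = 1.1837715952
Correction |R − A(h/2)| = 4.455e-03; gap |A(h/2) − A(h)| = 1.336e-02.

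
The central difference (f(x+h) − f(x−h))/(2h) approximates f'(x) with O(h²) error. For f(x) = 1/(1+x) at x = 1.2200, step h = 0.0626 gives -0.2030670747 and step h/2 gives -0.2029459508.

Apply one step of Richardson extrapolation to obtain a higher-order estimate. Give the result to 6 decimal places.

-0.202906

Leading term ∝ h^2; use weight 4 = 2^2.
4·(-0.2029459508) − (-0.2030670747) = -0.6087167285
Extrapolated: (-0.6087167285) / 3 = -0.2029055762
Gap between inputs: 1.211e-04; correction applied: +0.0000403746.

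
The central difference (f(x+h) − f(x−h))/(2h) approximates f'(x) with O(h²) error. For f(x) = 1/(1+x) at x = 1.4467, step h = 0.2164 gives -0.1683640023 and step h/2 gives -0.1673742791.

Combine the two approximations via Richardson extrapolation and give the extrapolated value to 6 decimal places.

Error is O(h^2); halving h shrinks it by 2^2 = 4.
Top: 4(-0.1673742791) − (-0.1683640023) = -0.5011331141
Extrapolated: (-0.5011331141) / 3 = -0.1670443714

-0.167044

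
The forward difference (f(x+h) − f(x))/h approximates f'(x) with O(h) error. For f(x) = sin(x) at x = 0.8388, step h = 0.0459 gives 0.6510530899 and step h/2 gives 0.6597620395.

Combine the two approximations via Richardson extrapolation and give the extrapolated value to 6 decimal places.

0.668471

With r = 1 the leading error scales as h^1, so the weight is 2^1 = 2.
Numerator 2*A(h/2) − A(h) = 2*0.6597620395 − 0.6510530899 = 0.6684709891
Divide by 2^1 − 1 = 1.
(2*0.6597620395 − 0.6510530899)/(2 − 1) = 0.6684709891
Shift from A(h/2): +0.0087089496.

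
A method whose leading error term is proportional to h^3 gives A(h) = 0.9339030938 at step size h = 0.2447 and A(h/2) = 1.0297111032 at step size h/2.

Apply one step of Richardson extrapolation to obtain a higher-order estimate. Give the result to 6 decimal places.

1.043398

Order 3 gives 2^r = 8 and 2^r − 1 = 7.
Top: 8(1.0297111032) − (0.9339030938) = 7.3037857318
7.3037857318 ÷ 7 = 1.0433979617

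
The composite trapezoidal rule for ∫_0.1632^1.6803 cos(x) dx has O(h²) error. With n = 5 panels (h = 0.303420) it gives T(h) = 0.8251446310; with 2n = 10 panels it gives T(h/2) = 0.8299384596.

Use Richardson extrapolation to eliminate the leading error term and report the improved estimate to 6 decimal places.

0.831536

r = 2, so 2^r = 4.
4 × 0.8299384596 − 0.8251446310 = 2.4946092074
Divide by 2^2 − 1 = 3.
(4 × 0.8299384596 − 0.8251446310)/(4 − 1) = 0.8315364025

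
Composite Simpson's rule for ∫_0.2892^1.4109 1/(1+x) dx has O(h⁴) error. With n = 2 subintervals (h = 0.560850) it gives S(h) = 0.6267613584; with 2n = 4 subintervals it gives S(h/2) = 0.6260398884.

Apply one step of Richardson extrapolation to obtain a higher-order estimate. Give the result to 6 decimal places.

0.625992

Method order is 4; weight 2^4 = 16.
16×0.6260398884 − 0.6267613584 = 9.3898768560
9.3898768560 ÷ 15 = 0.6259917904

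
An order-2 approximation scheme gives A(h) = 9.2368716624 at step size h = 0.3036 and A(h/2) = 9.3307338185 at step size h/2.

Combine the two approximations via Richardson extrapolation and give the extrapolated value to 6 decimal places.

9.362021

Method order is 2; weight 2^2 = 4.
4*9.3307338185 − 9.2368716624 = 28.0860636116
Denominator 4 − 1 = 3.
R = 28.0860636116/3 = 9.3620212039
Gap between inputs: 9.386e-02; correction applied: +0.0312873854.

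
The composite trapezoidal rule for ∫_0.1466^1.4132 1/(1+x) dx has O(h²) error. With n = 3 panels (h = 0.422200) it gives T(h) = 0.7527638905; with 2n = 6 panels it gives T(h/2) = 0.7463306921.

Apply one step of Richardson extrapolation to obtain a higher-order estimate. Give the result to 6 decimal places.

Error is O(h^2); halving h shrinks it by 2^2 = 4.
2^2·A(h/2) = 2.9853227684; minus A(h) gives 2.2325588779.
(4·0.7463306921 − 0.7527638905)/(4 − 1) = 0.7441862926
Correction |R − A(h/2)| = 2.144e-03; gap |A(h/2) − A(h)| = 6.433e-03.

0.744186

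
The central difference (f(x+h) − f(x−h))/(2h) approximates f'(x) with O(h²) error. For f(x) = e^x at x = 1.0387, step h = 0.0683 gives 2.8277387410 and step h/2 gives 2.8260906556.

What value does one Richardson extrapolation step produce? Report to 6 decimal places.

2.825541

Method order is 2; weight 2^2 = 4.
4×2.8260906556 = 11.3043626224; subtract 2.8277387410 → 8.4766238814
Denominator 4 − 1 = 3.
8.4766238814 ÷ 3 = 2.8255412938
Gap between inputs: 1.648e-03; correction applied: −0.0005493618.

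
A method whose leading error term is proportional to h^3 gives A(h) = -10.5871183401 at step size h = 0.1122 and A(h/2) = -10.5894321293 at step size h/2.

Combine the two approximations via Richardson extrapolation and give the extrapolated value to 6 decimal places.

-10.589763

The method has order 3: 2^3 = 8.
8·(-10.5894321293) = -84.7154570344; subtract (-10.5871183401) → -74.1283386943
Divide by 2^3 − 1 = 7.
R = (-74.1283386943)/7 = -10.5897626706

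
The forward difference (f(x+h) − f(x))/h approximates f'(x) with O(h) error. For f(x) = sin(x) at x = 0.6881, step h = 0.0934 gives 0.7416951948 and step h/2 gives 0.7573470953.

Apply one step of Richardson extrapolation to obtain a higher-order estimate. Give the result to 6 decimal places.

0.772999

Error is O(h^1); halving h shrinks it by 2^1 = 2.
2·0.7573470953 = 1.5146941906; 1.5146941906 − 0.7416951948 = 0.7729989958
Divide by 2^1 − 1 = 1.
Extrapolated: 0.7729989958 / 1 = 0.7729989958
Correction |R − A(h/2)| = 1.565e-02; gap |A(h/2) − A(h)| = 1.565e-02.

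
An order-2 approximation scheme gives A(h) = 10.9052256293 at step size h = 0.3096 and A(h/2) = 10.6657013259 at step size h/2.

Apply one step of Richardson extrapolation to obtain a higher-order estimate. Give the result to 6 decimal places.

10.585860

Error is O(h^2); halving h shrinks it by 2^2 = 4.
Difference of the inputs: 10.6657013259 − 10.9052256293 = -0.2395243034
Divide by 2^2 − 1 = 3: (-0.2395243034)/3 = -0.0798414345
R = 10.6657013259 − 0.0798414345 = 10.5858598914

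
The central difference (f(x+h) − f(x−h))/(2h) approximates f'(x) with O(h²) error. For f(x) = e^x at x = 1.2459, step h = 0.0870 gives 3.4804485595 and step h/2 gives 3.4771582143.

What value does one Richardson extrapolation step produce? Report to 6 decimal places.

r = 2, so 2^r = 4.
Difference of the inputs: 3.4771582143 − 3.4804485595 = -0.0032903452
Correction (A(h/2) − A(h))/(4 − 1) = (-0.0032903452)/3 = -0.0010967817
R = A(h/2) + (A(h/2) − A(h))/3 = 3.4771582143 − 0.0010967817 = 3.4760614326
Shift from A(h/2): −0.0010967817.

3.476061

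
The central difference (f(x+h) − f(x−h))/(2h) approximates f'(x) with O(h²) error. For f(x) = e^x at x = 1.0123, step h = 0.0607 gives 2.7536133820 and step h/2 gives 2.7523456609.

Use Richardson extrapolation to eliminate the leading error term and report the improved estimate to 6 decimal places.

With r = 2 the leading error scales as h^2, so the weight is 2^2 = 4.
Numerator 4×A(h/2) − A(h) = 4×2.7523456609 − 2.7536133820 = 8.2557692616
Denominator 4 − 1 = 3.
(4×2.7523456609 − 2.7536133820)/(4 − 1) = 2.7519230872
Shift from A(h/2): −0.0004225737.

2.751923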